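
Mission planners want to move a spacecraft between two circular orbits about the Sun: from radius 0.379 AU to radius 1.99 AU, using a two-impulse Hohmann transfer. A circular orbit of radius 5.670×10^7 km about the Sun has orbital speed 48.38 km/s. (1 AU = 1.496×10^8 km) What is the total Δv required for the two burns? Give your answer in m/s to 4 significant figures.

Δv = 23500 m/s

From the circular-orbit relation v² = μ/r at r = 5.670×10^7 km: μ = v²r = (48.38)² × 5.670×10^7 = 1.32713×10^11 km³/s².
In km: r₁ = 0.379 × 1.496×10^8 = 5.66984×10^7 km; r₂ = 1.99 × 1.496×10^8 = 2.97704×10^8 km.
Transfer-ellipse semi-major axis a_t = (r₁ + r₂)/2 = (5.66984×10^7 + 2.97704×10^8)/2 = 1.772012×10^8 km.
Circular speed at r₁: v₁ = √(μ/r₁) = √(1.32713×10^11/5.66984×10^7) = 48.38 km/s.
On the transfer ellipse at r₁, vis-viva equation gives v_p = √[μ(2/r₁ − 1/a_t)] = 62.71 km/s.
First burn Δv₁ = |v_p − v₁| = 14.33 km/s.
At r₂, v₂ = √(μ/r₂) = 21.114 km/s.
Transfer-orbit speed at r₂: v_a = √[μ(2/r₂ − 1/a_t)] = 11.943 km/s.
Second burn Δv₂ = |v₂ − v_a| = 9.171 km/s.
Δv = Δv₁ + Δv₂ = 14.33 + 9.171 = 23.50 km/s.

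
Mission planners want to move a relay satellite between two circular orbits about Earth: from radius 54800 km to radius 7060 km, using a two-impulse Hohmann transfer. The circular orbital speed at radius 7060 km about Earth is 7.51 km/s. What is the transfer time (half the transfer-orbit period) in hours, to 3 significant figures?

From the circular-orbit relation v² = μ/r at r = 7060 km: μ = v²r = (7.51)² × 7060 = 3.98185×10^5 km³/s².
Semi-major axis of the transfer orbit: a_t = (54800 + 7060)/2 = 30930 km.
By Kepler's third law the transfer-orbit period is T = 2π√(a_t³/μ), so t = T/2 = 27080 s.
Converting: 27080 s ÷ 3600 s/hour = 7.52 hours.

t = 7.52 hours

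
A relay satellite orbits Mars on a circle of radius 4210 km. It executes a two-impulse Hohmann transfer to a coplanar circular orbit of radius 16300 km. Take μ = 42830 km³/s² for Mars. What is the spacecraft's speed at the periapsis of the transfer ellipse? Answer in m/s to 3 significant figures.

v = 4020 m/s

Semi-major axis of the transfer orbit: a_t = (4210 + 16300)/2 = 10255 km.
The periapsis of the transfer ellipse is at r = 4210 km.
From the vis-viva equation, v = √[μ(2/r − 1/a_t)] = 4.021 km/s.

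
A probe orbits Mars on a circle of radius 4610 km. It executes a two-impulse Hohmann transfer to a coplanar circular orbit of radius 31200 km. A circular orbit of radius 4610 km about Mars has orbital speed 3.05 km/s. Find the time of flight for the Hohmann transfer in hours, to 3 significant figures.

t = 10.1 hours

From the circular-orbit relation v² = μ/r at r = 4610 km: μ = v²r = (3.05)² × 4610 = 42884.5 km³/s².
The Hohmann ellipse has a_t = (r₁ + r₂)/2 = 17905 km.
Half the transfer-orbit period gives t = π√(a_t³/μ) = 36350 s.
Converting: 36350 s ÷ 3600 s/hour = 10.1 hours.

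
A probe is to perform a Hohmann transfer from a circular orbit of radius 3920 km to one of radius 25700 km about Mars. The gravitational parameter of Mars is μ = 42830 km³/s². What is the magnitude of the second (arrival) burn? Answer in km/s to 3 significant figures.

Δv₂ = 0.627 km/s

Transfer-ellipse semi-major axis a_t = (r₁ + r₂)/2 = (3920 + 25700)/2 = 14810 km.
Circular speed at r = 25700 km: v_c = √(μ/r) = 1.291 km/s.
Transfer-orbit speed at the same r (vis-viva, a = a_t): v_t = √[μ(2/r − 1/a_t)] = 0.6642 km/s.
Δv₂ = |v_t − v_c| = |0.6642 − 1.291| = 0.6268 km/s.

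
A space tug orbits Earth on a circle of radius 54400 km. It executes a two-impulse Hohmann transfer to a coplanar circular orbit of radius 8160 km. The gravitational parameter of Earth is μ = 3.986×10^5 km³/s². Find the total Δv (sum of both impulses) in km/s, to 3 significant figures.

Transfer-ellipse semi-major axis a_t = (r₁ + r₂)/2 = (54400 + 8160)/2 = 31280 km.
At r₁ the circular-orbit speed is v₁ = √(μ/r₁) = 2.707 km/s.
On the transfer ellipse at r₁, vis-viva gives v_a = √[μ(2/r₁ − 1/a_t)] = 1.383 km/s.
First burn Δv₁ = |v_a − v₁| = 1.324 km/s.
Circular speed at r₂: v₂ = √(μ/r₂) = 6.989 km/s.
Transfer-orbit speed at r₂: v_p = √[μ(2/r₂ − 1/a_t)] = 9.217 km/s.
Second burn Δv₂ = |v₂ − v_p| = 2.228 km/s.
Δv = Δv₁ + Δv₂ = 1.324 + 2.228 = 3.552 km/s.

Δv = 3.55 km/s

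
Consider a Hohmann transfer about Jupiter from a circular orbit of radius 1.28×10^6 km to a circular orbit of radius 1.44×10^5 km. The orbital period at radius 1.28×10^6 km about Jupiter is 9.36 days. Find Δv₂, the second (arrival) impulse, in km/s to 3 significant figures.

Δv₂ = 10.1 km/s

From Kepler's third law T² = 4π²r³/μ at r = 1.28×10^6 km, T = 9.36 days = 9.36 × 86400 s = 8.08704×10^5 s: μ = 4π²r³/T² = 1.26593×10^8 km³/s².
Transfer-ellipse semi-major axis a_t = (r₁ + r₂)/2 = (1.280×10^6 + 1.440×10^5)/2 = 7.120×10^5 km.
Circular speed at r = 1.440×10^5 km: v_c = √(μ/r) = 29.65 km/s.
Vis-viva on the transfer ellipse at r = 1.440×10^5 km gives v_t = √[μ(2/r − 1/a_t)] = 39.75 km/s.
Δv₂ = |v_t − v_c| = |39.75 − 29.65| = 10.10 km/s.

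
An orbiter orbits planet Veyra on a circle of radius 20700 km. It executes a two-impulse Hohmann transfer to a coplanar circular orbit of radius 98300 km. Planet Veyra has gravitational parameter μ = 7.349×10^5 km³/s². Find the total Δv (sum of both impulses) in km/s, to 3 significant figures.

Semi-major axis of the transfer orbit: a_t = (20700 + 98300)/2 = 59500 km.
At r₁ the circular-orbit speed is v₁ = √(μ/r₁) = 5.9584 km/s.
On the transfer ellipse at r₁, vis-viva gives v_p = √[μ(2/r₁ − 1/a_t)] = 7.6586 km/s.
First burn Δv₁ = |v_p − v₁| = 1.700 km/s.
Circular speed at r₂: v₂ = √(μ/r₂) = 2.734245 km/s.
Transfer-orbit speed at r₂: v_a = √[μ(2/r₂ − 1/a_t)] = 1.612739 km/s.
Second burn Δv₂ = |v₂ − v_a| = 1.122 km/s.
Δv = Δv₁ + Δv₂ = 1.700 + 1.122 = 2.822 km/s.

Δv = 2.82 km/s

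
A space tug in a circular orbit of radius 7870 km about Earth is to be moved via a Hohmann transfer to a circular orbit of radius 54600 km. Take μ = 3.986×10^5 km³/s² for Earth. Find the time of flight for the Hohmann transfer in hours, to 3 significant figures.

t = 7.63 hours

The Hohmann ellipse has a_t = (r₁ + r₂)/2 = 31235 km.
Half the transfer-orbit period gives t = π√(a_t³/μ) = 27470 s.
Converting: 27470 s ÷ 3600 s/hour = 7.63 hours.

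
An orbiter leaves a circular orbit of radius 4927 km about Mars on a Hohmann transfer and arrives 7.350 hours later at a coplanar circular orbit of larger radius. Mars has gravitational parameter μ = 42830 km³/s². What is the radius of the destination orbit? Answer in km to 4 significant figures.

Transfer time t = 7.350 hours = 26460 s, and t = π√(a_t³/μ).
So a_t = (μ t²/π²)^(1/3) = (42830 × (26460)² / π²)^(1/3) = 14484 km.
Since a_t = (r₁ + r₂)/2, r₂ = 2a_t − r₁ = 2×14484 − 4927 = 24041 km.

r₂ = 24040 km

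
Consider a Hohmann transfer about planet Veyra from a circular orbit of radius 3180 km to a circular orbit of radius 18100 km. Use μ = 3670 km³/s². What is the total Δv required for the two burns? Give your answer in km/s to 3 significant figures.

Δv = 0.531 km/s

Transfer-ellipse semi-major axis a_t = (r₁ + r₂)/2 = (3180 + 18100)/2 = 10640 km.
At r₁ the circular-orbit speed is v₁ = √(μ/r₁) = 1.0743 km/s.
Transfer-orbit speed at r₁ (v² = μ(2/r − 1/a)): v_p = √[μ(2/r₁ − 1/a_t)] = 1.4012 km/s.
First burn Δv₁ = |v_p − v₁| = 0.3269 km/s.
Circular speed at r₂: v₂ = √(μ/r₂) = 0.4503 km/s.
Transfer-orbit speed at r₂: v_a = √[μ(2/r₂ − 1/a_t)] = 0.2462 km/s.
Second burn Δv₂ = |v₂ − v_a| = 0.2041 km/s.
Δv = Δv₁ + Δv₂ = 0.3269 + 0.2041 = 0.5310 km/s.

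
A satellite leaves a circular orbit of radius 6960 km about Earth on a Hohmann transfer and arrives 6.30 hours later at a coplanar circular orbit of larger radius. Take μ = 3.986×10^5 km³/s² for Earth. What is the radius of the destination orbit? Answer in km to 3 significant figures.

Transfer time t = 6.30 hours = 22680 s, and t = π√(a_t³/μ).
So a_t = (μ t²/π²)^(1/3) = (3.986×10^5 × (22680)² / π²)^(1/3) = 27490 km.
Since a_t = (r₁ + r₂)/2, r₂ = 2a_t − r₁ = 2×27490 − 6960 = 48020 km.

r₂ = 48000 km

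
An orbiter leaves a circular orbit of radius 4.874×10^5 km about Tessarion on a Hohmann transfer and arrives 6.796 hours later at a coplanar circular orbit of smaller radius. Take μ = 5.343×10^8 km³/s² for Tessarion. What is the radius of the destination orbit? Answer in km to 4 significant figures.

Transfer time t = 6.796 hours = 24465.6 s, and t = π√(a_t³/μ).
So a_t = (μ t²/π²)^(1/3) = (5.343×10^8 × (24465.6)² / π²)^(1/3) = 3.1881×10^5 km.
Since a_t = (r₁ + r₂)/2, r₂ = 2a_t − r₁ = 2×3.1881×10^5 − 4.874×10^5 = 1.5022×10^5 km.

r₂ = 1.502×10^5 km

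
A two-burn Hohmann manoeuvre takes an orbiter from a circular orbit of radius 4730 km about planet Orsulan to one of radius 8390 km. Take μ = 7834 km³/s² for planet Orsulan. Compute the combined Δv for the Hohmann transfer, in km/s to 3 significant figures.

Δv = 0.314 km/s

Semi-major axis of the transfer orbit: a_t = (4730 + 8390)/2 = 6560 km.
At r₁ the circular-orbit speed is v₁ = √(μ/r₁) = 1.2869 km/s.
Transfer-orbit speed at r₁ (vis-viva equation): v_p = √[μ(2/r₁ − 1/a_t)] = 1.4554 km/s.
First burn Δv₁ = |v_p − v₁| = 0.1685 km/s.
At r₂, v₂ = √(μ/r₂) = 0.9663 km/s.
Transfer-orbit speed at r₂: v_a = √[μ(2/r₂ − 1/a_t)] = 0.8205 km/s.
Second burn Δv₂ = |v₂ − v_a| = 0.1458 km/s.
Total Δv = Δv₁ + Δv₂ = 0.3143 km/s.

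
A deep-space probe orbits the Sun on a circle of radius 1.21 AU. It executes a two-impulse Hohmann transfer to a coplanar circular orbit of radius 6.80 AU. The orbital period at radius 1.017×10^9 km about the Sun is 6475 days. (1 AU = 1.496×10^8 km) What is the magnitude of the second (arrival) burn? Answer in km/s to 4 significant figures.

From Kepler's third law T² = 4π²r³/μ at r = 1.017×10^9 km, T = 6475 days = 6475 × 86400 s = 5.5944×10^8 s: μ = 4π²r³/T² = 1.32683×10^11 km³/s².
In km: r₁ = 1.21 × 1.496×10^8 = 1.81016×10^8 km; r₂ = 6.80 × 1.496×10^8 = 1.01728×10^9 km.
Transfer-ellipse semi-major axis a_t = (r₁ + r₂)/2 = (1.81016×10^8 + 1.01728×10^9)/2 = 5.99148×10^8 km.
Circular speed at r = 1.01728×10^9 km: v_c = √(μ/r) = 11.42 km/s.
Transfer-orbit speed at the same r (vis-viva, a = a_t): v_t = √[μ(2/r − 1/a_t)] = 6.277 km/s.
Δv₂ = |v_t − v_c| = |6.277 − 11.42| = 5.143 km/s.

Δv₂ = 5.143 km/s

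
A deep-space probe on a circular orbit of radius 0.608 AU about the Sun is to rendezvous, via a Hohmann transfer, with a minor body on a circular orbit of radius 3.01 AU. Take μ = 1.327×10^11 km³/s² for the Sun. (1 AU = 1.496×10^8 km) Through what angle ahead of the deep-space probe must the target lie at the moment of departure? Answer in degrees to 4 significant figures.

In km: r₁ = 0.608 × 1.496×10^8 = 9.09568×10^7 km; r₂ = 3.01 × 1.496×10^8 = 4.50296×10^8 km.
Semi-major axis of the transfer orbit: a_t = (9.09568×10^7 + 4.50296×10^8)/2 = 2.706264×10^8 km.
Transfer time t = π√(a_t³/μ) = 3.8395×10^7 s.
Target angular speed ω₂ = √(μ/r₂³) = 3.8123×10^-8 rad/s.
Angle swept by the target during transfer: ω₂·t = 1.4637 rad = 83.86°.
The deep-space probe traverses 180° on the transfer ellipse, so the target must lead by 180° − 83.86° = 96.14°.

φ = 96.14°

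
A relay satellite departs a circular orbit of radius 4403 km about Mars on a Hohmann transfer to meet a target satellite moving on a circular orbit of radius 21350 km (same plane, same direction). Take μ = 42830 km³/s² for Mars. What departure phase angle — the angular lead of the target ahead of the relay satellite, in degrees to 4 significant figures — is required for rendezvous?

Semi-major axis of the transfer orbit: a_t = (4403 + 21350)/2 = 12876.5 km.
Transfer time t = π√(a_t³/μ) = 22181 s.
The target's mean motion on its circular orbit is ω₂ = √(μ/r₂³) = 6.6340×10^-5 rad/s.
Angle swept by the target during transfer: ω₂·t = 1.4715 rad = 84.31°.
Arrival is 180° from departure on the ellipse, so φ = 180° − 84.31° = 95.69°.

φ = 95.69°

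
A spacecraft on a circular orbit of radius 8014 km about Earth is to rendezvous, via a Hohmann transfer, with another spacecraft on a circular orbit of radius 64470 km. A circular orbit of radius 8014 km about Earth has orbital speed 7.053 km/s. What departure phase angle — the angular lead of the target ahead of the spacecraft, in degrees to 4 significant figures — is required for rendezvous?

From the circular-orbit relation v² = μ/r at r = 8014 km: μ = v²r = (7.053)² × 8014 = 3.98655×10^5 km³/s².
The Hohmann ellipse has a_t = (r₁ + r₂)/2 = 36242 km.
The half-period of the transfer ellipse is t = π√(a_t³/μ) = 34330 s.
The target's mean motion on its circular orbit is ω₂ = √(μ/r₂³) = 3.857×10^-5 rad/s.
Angle swept by the target during transfer: ω₂·t = 1.3241 rad = 75.87°.
Arrival is 180° from departure on the ellipse, so φ = 180° − 75.87° = 104.1°.

φ = 104.1°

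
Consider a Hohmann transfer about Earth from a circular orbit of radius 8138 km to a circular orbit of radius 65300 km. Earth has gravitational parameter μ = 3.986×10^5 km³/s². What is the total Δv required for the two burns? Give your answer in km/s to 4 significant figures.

Semi-major axis of the transfer orbit: a_t = (8138 + 65300)/2 = 36719 km.
At r₁ the circular-orbit speed is v₁ = √(μ/r₁) = 6.999 km/s.
On the transfer ellipse at r₁, vis-viva equation gives v_p = √[μ(2/r₁ − 1/a_t)] = 9.333 km/s.
First burn Δv₁ = |v_p − v₁| = 2.334 km/s.
Circular speed at r₂: v₂ = √(μ/r₂) = 2.471 km/s.
Transfer-orbit speed at r₂: v_a = √[μ(2/r₂ − 1/a_t)] = 1.163 km/s.
Second burn Δv₂ = |v₂ − v_a| = 1.308 km/s.
Total Δv = Δv₁ + Δv₂ = 3.642 km/s.

Δv = 3.642 km/s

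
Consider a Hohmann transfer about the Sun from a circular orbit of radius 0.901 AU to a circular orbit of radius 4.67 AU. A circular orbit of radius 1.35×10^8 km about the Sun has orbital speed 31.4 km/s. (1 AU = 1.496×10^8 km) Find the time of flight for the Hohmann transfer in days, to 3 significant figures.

From the circular-orbit relation v² = μ/r at r = 1.35×10^8 km: μ = v²r = (31.4)² × 1.35×10^8 = 1.33105×10^11 km³/s².
In km: r₁ = 0.901 × 1.496×10^8 = 1.347896×10^8 km; r₂ = 4.67 × 1.496×10^8 = 6.98632×10^8 km.
Transfer-ellipse semi-major axis a_t = (r₁ + r₂)/2 = (1.347896×10^8 + 6.98632×10^8)/2 = 4.167108×10^8 km.
Half the transfer-orbit period gives t = π√(a_t³/μ) = 7.325×10^7 s.
Converting: 7.325×10^7 s ÷ 86400 s/day = 848 days.

t = 848 days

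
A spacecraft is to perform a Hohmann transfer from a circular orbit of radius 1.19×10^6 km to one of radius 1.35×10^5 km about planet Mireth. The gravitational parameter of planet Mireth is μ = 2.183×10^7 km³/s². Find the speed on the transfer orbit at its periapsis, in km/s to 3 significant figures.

v = 17.0 km/s

The Hohmann ellipse has a_t = (r₁ + r₂)/2 = 6.625×10^5 km.
At periapsis, r = 1.350×10^5 km.
Applying v² = μ(2/r − 1/a_t): v = 17.04 km/s.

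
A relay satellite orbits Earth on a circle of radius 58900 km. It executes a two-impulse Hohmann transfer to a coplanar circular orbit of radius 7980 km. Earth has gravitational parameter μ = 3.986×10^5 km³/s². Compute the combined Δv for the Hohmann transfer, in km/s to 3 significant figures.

Δv = 3.64 km/s

Transfer-ellipse semi-major axis a_t = (r₁ + r₂)/2 = (58900 + 7980)/2 = 33440 km.
At r₁ the circular-orbit speed is v₁ = √(μ/r₁) = 2.6014 km/s.
On the transfer ellipse at r₁, v² = μ(2/r − 1/a) gives v_a = √[μ(2/r₁ − 1/a_t)] = 1.2708 km/s.
First burn Δv₁ = |v_a − v₁| = 1.331 km/s.
Circular speed at r₂: v₂ = √(μ/r₂) = 7.068 km/s.
Transfer-orbit speed at r₂: v_p = √[μ(2/r₂ − 1/a_t)] = 9.380 km/s.
Second burn Δv₂ = |v₂ − v_p| = 2.312 km/s.
Total Δv = Δv₁ + Δv₂ = 3.643 km/s.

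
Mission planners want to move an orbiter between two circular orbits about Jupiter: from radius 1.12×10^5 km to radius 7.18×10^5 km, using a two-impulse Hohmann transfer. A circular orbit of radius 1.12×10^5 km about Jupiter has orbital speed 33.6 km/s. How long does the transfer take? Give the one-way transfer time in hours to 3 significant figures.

From the circular-orbit relation v² = μ/r at r = 1.12×10^5 km: μ = v²r = (33.6)² × 1.12×10^5 = 1.26444×10^8 km³/s².
Semi-major axis of the transfer orbit: a_t = (1.120×10^5 + 7.180×10^5)/2 = 4.150×10^5 km.
Half the transfer-orbit period gives t = π√(a_t³/μ) = 74690 s.
Converting: 74690 s ÷ 3600 s/hour = 20.7 hours.

t = 20.7 hours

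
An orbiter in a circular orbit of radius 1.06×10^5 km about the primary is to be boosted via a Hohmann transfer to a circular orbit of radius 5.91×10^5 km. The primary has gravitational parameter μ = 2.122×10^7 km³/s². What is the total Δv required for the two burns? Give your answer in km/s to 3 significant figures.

Δv = 6.96 km/s

The Hohmann ellipse has a_t = (r₁ + r₂)/2 = 3.485×10^5 km.
Circular speed at r₁: v₁ = √(μ/r₁) = √(2.122×10^7/1.060×10^5) = 14.1488 km/s.
Transfer-orbit speed at r₁ (vis-viva equation): v_p = √[μ(2/r₁ − 1/a_t)] = 18.4252 km/s.
First burn Δv₁ = |v_p − v₁| = 4.2764 km/s.
Circular speed at r₂: v₂ = √(μ/r₂) = 5.9921 km/s.
Transfer-orbit speed at r₂: v_a = √[μ(2/r₂ − 1/a_t)] = 3.3047 km/s.
Second burn Δv₂ = |v₂ − v_a| = 2.6874 km/s.
Δv = Δv₁ + Δv₂ = 4.2764 + 2.6874 = 6.964 km/s.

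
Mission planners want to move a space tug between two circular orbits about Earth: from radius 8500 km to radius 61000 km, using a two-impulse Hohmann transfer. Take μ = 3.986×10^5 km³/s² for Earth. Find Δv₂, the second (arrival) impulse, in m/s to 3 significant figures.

Δv₂ = 1290 m/s

Transfer-ellipse semi-major axis a_t = (r₁ + r₂)/2 = (8500 + 61000)/2 = 34750 km.
Circular speed at r = 61000 km: v_c = √(μ/r) = 2.556 km/s.
Transfer-orbit speed at the same r (vis-viva, a = a_t): v_t = √[μ(2/r − 1/a_t)] = 1.264 km/s.
Δv₂ = |v_t − v_c| = |1.264 − 2.556| = 1.292 km/s.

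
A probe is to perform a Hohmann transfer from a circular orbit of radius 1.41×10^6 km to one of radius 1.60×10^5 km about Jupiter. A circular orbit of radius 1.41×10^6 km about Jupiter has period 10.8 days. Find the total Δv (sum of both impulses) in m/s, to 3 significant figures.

Δv = 14800 m/s

From Kepler's third law T² = 4π²r³/μ at r = 1.41×10^6 km, T = 10.8 days = 10.8 × 86400 s = 9.3312×10^5 s: μ = 4π²r³/T² = 1.27099×10^8 km³/s².
Transfer-ellipse semi-major axis a_t = (r₁ + r₂)/2 = (1.410×10^6 + 1.600×10^5)/2 = 7.850×10^5 km.
At r₁ the circular-orbit speed is v₁ = √(μ/r₁) = 9.494 km/s.
On the transfer ellipse at r₁, v² = μ(2/r − 1/a) gives v_a = √[μ(2/r₁ − 1/a_t)] = 4.286 km/s.
First burn Δv₁ = |v_a − v₁| = 5.208 km/s.
At r₂, v₂ = √(μ/r₂) = 28.1845 km/s.
Transfer-orbit speed at r₂: v_p = √[μ(2/r₂ − 1/a_t)] = 37.7734 km/s.
Second burn Δv₂ = |v₂ − v_p| = 9.589 km/s.
Total Δv = Δv₁ + Δv₂ = 14.80 km/s.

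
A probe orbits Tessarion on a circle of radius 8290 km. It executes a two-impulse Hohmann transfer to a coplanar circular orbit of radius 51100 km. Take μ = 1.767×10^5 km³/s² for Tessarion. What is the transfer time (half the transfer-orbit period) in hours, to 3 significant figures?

Transfer-ellipse semi-major axis a_t = (r₁ + r₂)/2 = (8290 + 51100)/2 = 29695 km.
By Kepler's third law the transfer-orbit period is T = 2π√(a_t³/μ), so t = T/2 = 38240 s.
Converting: 38240 s ÷ 3600 s/hour = 10.6 hours.

t = 10.6 hours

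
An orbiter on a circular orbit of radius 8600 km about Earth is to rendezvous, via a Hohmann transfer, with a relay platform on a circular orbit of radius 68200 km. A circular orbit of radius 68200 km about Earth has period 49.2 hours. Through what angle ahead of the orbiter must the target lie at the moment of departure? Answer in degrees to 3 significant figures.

φ = 104°

From Kepler's third law T² = 4π²r³/μ at r = 68200 km, T = 49.2 hours = 49.2 × 3600 s = 1.7712×10^5 s: μ = 4π²r³/T² = 3.99188×10^5 km³/s².
Transfer-ellipse semi-major axis a_t = (r₁ + r₂)/2 = (8600 + 68200)/2 = 38400 km.
The half-period of the transfer ellipse is t = π√(a_t³/μ) = 37420 s.
The target's mean motion on its circular orbit is ω₂ = √(μ/r₂³) = 3.547×10^-5 rad/s.
Angle swept by the target during transfer: ω₂·t = 1.3273 rad = 76.05°.
The orbiter traverses 180° on the transfer ellipse, so the target must lead by 180° − 76.05° = 104°.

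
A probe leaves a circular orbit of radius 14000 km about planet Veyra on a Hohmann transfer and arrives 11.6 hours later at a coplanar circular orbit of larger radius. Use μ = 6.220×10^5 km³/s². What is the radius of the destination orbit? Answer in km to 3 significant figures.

Transfer time t = 11.6 hours = 41760 s, and t = π√(a_t³/μ).
So a_t = (μ t²/π²)^(1/3) = (6.220×10^5 × (41760)² / π²)^(1/3) = 47900 km.
Since a_t = (r₁ + r₂)/2, r₂ = 2a_t − r₁ = 2×47900 − 14000 = 81800 km.

r₂ = 81800 km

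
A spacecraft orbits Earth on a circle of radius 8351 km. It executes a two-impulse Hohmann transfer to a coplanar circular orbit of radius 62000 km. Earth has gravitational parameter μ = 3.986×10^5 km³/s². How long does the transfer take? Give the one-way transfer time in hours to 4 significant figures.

Semi-major axis of the transfer orbit: a_t = (8351 + 62000)/2 = 35175.5 km.
By Kepler's third law the transfer-orbit period is T = 2π√(a_t³/μ), so t = T/2 = 32830 s.
Converting: 32830 s ÷ 3600 s/hour = 9.119 hours.

t = 9.119 hours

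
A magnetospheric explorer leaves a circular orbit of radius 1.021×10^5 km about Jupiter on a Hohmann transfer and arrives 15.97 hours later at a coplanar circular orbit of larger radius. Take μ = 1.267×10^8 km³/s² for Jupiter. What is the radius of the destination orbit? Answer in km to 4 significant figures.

r₂ = 5.955×10^5 km

Transfer time t = 15.97 hours = 57492 s, and t = π√(a_t³/μ).
So a_t = (μ t²/π²)^(1/3) = (1.267×10^8 × (57492)² / π²)^(1/3) = 3.4879×10^5 km.
Since a_t = (r₁ + r₂)/2, r₂ = 2a_t − r₁ = 2×3.4879×10^5 − 1.021×10^5 = 5.9548×10^5 km.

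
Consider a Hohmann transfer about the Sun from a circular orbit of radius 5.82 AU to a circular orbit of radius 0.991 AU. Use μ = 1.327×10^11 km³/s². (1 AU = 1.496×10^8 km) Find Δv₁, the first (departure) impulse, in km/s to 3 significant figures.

In km: r₁ = 5.82 × 1.496×10^8 = 8.70672×10^8 km; r₂ = 0.991 × 1.496×10^8 = 1.482536×10^8 km.
The Hohmann ellipse has a_t = (r₁ + r₂)/2 = 5.094628×10^8 km.
On the circular orbit at r = 8.70672×10^8 km, v_c = √(μ/r) = 12.3455 km/s.
Vis-viva on the transfer ellipse at r = 8.70672×10^8 km gives v_t = √[μ(2/r − 1/a_t)] = 6.65970 km/s.
Δv₁ = |v_t − v_c| = |6.65970 − 12.3455| = 5.686 km/s.

Δv₁ = 5.69 km/s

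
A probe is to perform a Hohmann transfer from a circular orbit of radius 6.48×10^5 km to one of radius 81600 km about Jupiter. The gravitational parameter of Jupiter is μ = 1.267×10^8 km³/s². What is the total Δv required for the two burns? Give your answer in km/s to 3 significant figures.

Δv = 20.5 km/s

The Hohmann ellipse has a_t = (r₁ + r₂)/2 = 3.648×10^5 km.
Circular speed at r₁: v₁ = √(μ/r₁) = √(1.267×10^8/6.480×10^5) = 13.983 km/s.
On the transfer ellipse at r₁, vis-viva equation gives v_a = √[μ(2/r₁ − 1/a_t)] = 6.6133 km/s.
First burn Δv₁ = |v_a − v₁| = 7.370 km/s.
At r₂, v₂ = √(μ/r₂) = 39.404 km/s.
Transfer-orbit speed at r₂: v_p = √[μ(2/r₂ − 1/a_t)] = 52.517 km/s.
Second burn Δv₂ = |v₂ − v_p| = 13.11 km/s.
Δv = Δv₁ + Δv₂ = 7.370 + 13.11 = 20.48 km/s.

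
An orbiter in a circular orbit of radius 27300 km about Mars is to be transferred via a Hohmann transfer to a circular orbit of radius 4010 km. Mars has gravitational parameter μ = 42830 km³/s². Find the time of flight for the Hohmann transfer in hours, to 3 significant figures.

The Hohmann ellipse has a_t = (r₁ + r₂)/2 = 15655 km.
By Kepler's third law the transfer-orbit period is T = 2π√(a_t³/μ), so t = T/2 = 29730 s.
Converting: 29730 s ÷ 3600 s/hour = 8.26 hours.

t = 8.26 hours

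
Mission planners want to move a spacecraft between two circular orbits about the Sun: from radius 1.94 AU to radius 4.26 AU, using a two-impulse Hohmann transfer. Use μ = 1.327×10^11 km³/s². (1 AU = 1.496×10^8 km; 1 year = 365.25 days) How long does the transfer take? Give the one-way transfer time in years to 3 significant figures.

In km: r₁ = 1.94 × 1.496×10^8 = 2.90224×10^8 km; r₂ = 4.26 × 1.496×10^8 = 6.37296×10^8 km.
The Hohmann ellipse has a_t = (r₁ + r₂)/2 = 4.6376×10^8 km.
Transfer time t = π√(a_t³/μ) = π√((4.6376×10^8)³ / 1.327×10^11) = 8.613×10^7 s.
Converting: 8.613×10^7 s ÷ 3.15576×10^7 s/year (365.25 × 86400) = 2.73 years.

t = 2.73 years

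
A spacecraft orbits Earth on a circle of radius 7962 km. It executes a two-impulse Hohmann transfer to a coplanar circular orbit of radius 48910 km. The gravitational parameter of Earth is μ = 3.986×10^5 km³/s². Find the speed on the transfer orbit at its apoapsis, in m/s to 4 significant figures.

v = 1511 m/s

Semi-major axis of the transfer orbit: a_t = (7962 + 48910)/2 = 28436 km.
The apoapsis of the transfer ellipse is at r = 48910 km.
From the vis-viva equation, v = √[μ(2/r − 1/a_t)] = 1.511 km/s.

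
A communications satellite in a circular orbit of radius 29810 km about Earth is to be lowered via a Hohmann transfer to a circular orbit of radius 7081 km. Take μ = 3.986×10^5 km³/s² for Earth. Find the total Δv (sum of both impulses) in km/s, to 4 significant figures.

Transfer-ellipse semi-major axis a_t = (r₁ + r₂)/2 = (29810 + 7081)/2 = 18445.5 km.
Circular speed at r₁: v₁ = √(μ/r₁) = √(3.986×10^5/29810) = 3.657 km/s.
On the transfer ellipse at r₁, vis-viva gives v_a = √[μ(2/r₁ − 1/a_t)] = 2.266 km/s.
First burn Δv₁ = |v_a − v₁| = 1.391 km/s.
Circular speed at r₂: v₂ = √(μ/r₂) = 7.503 km/s.
Transfer-orbit speed at r₂: v_p = √[μ(2/r₂ − 1/a_t)] = 9.538 km/s.
Second burn Δv₂ = |v₂ − v_p| = 2.035 km/s.
Δv = Δv₁ + Δv₂ = 1.391 + 2.035 = 3.426 km/s.

Δv = 3.426 km/s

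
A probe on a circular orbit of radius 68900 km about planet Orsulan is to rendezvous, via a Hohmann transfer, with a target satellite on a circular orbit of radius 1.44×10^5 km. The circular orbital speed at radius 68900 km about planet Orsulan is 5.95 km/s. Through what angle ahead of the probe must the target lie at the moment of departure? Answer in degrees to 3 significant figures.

From the circular-orbit relation v² = μ/r at r = 68900 km: μ = v²r = (5.95)² × 68900 = 2.43923×10^6 km³/s².
The Hohmann ellipse has a_t = (r₁ + r₂)/2 = 1.0645×10^5 km.
The half-period of the transfer ellipse is t = π√(a_t³/μ) = 69860 s.
Target angular speed ω₂ = √(μ/r₂³) = 2.858×10^-5 rad/s.
Angle swept by the target during transfer: ω₂·t = 1.997 rad = 114.4°.
The probe traverses 180° on the transfer ellipse, so the target must lead by 180° − 114.4° = 65.6°.

φ = 65.6°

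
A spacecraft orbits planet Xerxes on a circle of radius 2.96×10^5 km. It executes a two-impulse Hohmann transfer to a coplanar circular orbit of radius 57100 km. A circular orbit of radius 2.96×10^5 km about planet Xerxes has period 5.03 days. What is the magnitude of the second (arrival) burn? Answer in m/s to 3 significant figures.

From Kepler's third law T² = 4π²r³/μ at r = 2.96×10^5 km, T = 5.03 days = 5.03 × 86400 s = 4.34592×10^5 s: μ = 4π²r³/T² = 5.42090×10^6 km³/s².
Semi-major axis of the transfer orbit: a_t = (2.960×10^5 + 57100)/2 = 1.7655×10^5 km.
Circular speed at r = 57100 km: v_c = √(μ/r) = 9.74356 km/s.
Transfer-orbit speed at the same r (vis-viva, a = a_t): v_t = √[μ(2/r − 1/a_t)] = 12.6162 km/s.
Δv₂ = |v_t − v_c| = |12.6162 − 9.74356| = 2.873 km/s.

Δv₂ = 2870 m/s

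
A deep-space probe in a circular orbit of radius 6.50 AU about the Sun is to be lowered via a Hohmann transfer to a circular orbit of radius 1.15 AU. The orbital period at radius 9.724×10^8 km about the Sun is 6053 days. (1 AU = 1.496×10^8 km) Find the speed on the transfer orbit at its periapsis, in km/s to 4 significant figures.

v = 36.21 km/s

From Kepler's third law T² = 4π²r³/μ at r = 9.724×10^8 km, T = 6053 days = 6053 × 86400 s = 5.229792×10^8 s: μ = 4π²r³/T² = 1.32717×10^11 km³/s².
In km: r₁ = 6.50 × 1.496×10^8 = 9.724×10^8 km; r₂ = 1.15 × 1.496×10^8 = 1.7204×10^8 km.
The Hohmann ellipse has a_t = (r₁ + r₂)/2 = 5.7222×10^8 km.
At periapsis, r = 1.7204×10^8 km.
Vis-viva: v = √[μ(2/r − 1/a_t)] = √[1.32717×10^11 × (2/1.7204×10^8 − 1/5.7222×10^8)] = 36.21 km/s.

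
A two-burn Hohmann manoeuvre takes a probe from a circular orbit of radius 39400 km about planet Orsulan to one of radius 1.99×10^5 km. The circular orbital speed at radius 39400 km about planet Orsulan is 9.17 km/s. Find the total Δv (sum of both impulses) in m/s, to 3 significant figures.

Δv = 4410 m/s

From the circular-orbit relation v² = μ/r at r = 39400 km: μ = v²r = (9.17)² × 39400 = 3.31310×10^6 km³/s².
The Hohmann ellipse has a_t = (r₁ + r₂)/2 = 1.192×10^5 km.
At r₁ the circular-orbit speed is v₁ = √(μ/r₁) = 9.17000 km/s.
Transfer-orbit speed at r₁ (v² = μ(2/r − 1/a)): v_p = √[μ(2/r₁ − 1/a_t)] = 11.8483 km/s.
First burn Δv₁ = |v_p − v₁| = 2.6783 km/s.
At r₂, v₂ = √(μ/r₂) = 4.0803 km/s.
Transfer-orbit speed at r₂: v_a = √[μ(2/r₂ − 1/a_t)] = 2.3459 km/s.
Second burn Δv₂ = |v₂ − v_a| = 1.7344 km/s.
Total Δv = Δv₁ + Δv₂ = 4.413 km/s.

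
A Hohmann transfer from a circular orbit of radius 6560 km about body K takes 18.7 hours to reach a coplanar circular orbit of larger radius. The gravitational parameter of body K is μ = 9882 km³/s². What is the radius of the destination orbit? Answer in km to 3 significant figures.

r₂ = 26600 km

Transfer time t = 18.7 hours = 67320 s, and t = π√(a_t³/μ).
So a_t = (μ t²/π²)^(1/3) = (9882 × (67320)² / π²)^(1/3) = 16556 km.
Since a_t = (r₁ + r₂)/2, r₂ = 2a_t − r₁ = 2×16556 − 6560 = 26552 km.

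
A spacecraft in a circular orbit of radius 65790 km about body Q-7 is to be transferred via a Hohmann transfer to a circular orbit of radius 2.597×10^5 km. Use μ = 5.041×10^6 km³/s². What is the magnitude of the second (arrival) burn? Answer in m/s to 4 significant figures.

Δv₂ = 1605 m/s

The Hohmann ellipse has a_t = (r₁ + r₂)/2 = 1.62745×10^5 km.
On the circular orbit at r = 2.597×10^5 km, v_c = √(μ/r) = 4.406 km/s.
Vis-viva on the transfer ellipse at r = 2.597×10^5 km gives v_t = √[μ(2/r − 1/a_t)] = 2.801 km/s.
Δv₂ = |v_t − v_c| = |2.801 − 4.406| = 1.605 km/s.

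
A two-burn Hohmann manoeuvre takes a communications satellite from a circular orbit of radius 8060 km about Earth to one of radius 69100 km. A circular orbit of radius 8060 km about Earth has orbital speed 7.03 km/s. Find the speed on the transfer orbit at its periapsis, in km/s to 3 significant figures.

v = 9.41 km/s

From the circular-orbit relation v² = μ/r at r = 8060 km: μ = v²r = (7.03)² × 8060 = 3.98332×10^5 km³/s².
The Hohmann ellipse has a_t = (r₁ + r₂)/2 = 38580 km.
At periapsis, r = 8060 km.
Applying v² = μ(2/r − 1/a_t): v = 9.408 km/s.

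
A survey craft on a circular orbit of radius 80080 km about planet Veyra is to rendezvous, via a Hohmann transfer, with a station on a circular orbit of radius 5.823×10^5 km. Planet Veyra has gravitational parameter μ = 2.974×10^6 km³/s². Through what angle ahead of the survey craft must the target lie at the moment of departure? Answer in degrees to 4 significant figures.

The Hohmann ellipse has a_t = (r₁ + r₂)/2 = 3.3119×10^5 km.
Transfer time t = π√(a_t³/μ) = 3.4721×10^5 s.
Target angular speed ω₂ = √(μ/r₂³) = 3.8811×10^-6 rad/s.
Angle swept by the target during transfer: ω₂·t = 1.3476 rad = 77.21°.
The survey craft traverses 180° on the transfer ellipse, so the target must lead by 180° − 77.21° = 102.8°.

φ = 102.8°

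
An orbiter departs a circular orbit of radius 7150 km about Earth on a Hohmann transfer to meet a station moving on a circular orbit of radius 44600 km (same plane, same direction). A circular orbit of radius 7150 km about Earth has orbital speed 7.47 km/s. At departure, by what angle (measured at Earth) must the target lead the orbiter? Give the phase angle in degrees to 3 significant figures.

From the circular-orbit relation v² = μ/r at r = 7150 km: μ = v²r = (7.47)² × 7150 = 3.98976×10^5 km³/s².
Semi-major axis of the transfer orbit: a_t = (7150 + 44600)/2 = 25875 km.
The half-period of the transfer ellipse is t = π√(a_t³/μ) = 20701.3 s.
The target's mean motion on its circular orbit is ω₂ = √(μ/r₂³) = 6.70612×10^-5 rad/s.
Angle swept by the target during transfer: ω₂·t = 1.3883 rad = 79.54°.
Arrival is 180° from departure on the ellipse, so φ = 180° − 79.54° = 100°.

φ = 100°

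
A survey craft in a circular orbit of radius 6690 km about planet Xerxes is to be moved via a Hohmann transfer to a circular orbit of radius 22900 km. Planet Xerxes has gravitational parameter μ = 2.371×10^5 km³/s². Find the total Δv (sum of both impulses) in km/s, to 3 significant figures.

Δv = 2.51 km/s

Transfer-ellipse semi-major axis a_t = (r₁ + r₂)/2 = (6690 + 22900)/2 = 14795 km.
At r₁ the circular-orbit speed is v₁ = √(μ/r₁) = 5.953 km/s.
Transfer-orbit speed at r₁ (vis-viva): v_p = √[μ(2/r₁ − 1/a_t)] = 7.406 km/s.
First burn Δv₁ = |v_p − v₁| = 1.453 km/s.
At r₂, v₂ = √(μ/r₂) = 3.218 km/s.
Transfer-orbit speed at r₂: v_a = √[μ(2/r₂ − 1/a_t)] = 2.164 km/s.
Second burn Δv₂ = |v₂ − v_a| = 1.054 km/s.
Total Δv = Δv₁ + Δv₂ = 2.507 km/s.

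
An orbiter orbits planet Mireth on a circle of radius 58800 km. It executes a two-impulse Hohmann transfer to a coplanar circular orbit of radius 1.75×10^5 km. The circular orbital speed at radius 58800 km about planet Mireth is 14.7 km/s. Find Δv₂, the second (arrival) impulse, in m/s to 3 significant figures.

From the circular-orbit relation v² = μ/r at r = 58800 km: μ = v²r = (14.7)² × 58800 = 1.27061×10^7 km³/s².
Transfer-ellipse semi-major axis a_t = (r₁ + r₂)/2 = (58800 + 1.750×10^5)/2 = 1.169×10^5 km.
Circular speed at r = 1.750×10^5 km: v_c = √(μ/r) = 8.521 km/s.
Transfer-orbit speed at the same r (vis-viva, a = a_t): v_t = √[μ(2/r − 1/a_t)] = 6.043 km/s.
Δv₂ = |v_t − v_c| = |6.043 − 8.521| = 2.478 km/s.

Δv₂ = 2480 m/s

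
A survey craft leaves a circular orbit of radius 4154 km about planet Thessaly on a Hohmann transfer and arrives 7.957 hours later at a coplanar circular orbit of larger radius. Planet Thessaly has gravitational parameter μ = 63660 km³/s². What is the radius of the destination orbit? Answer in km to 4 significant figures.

r₂ = 30700 km

Transfer time t = 7.957 hours = 28645.2 s, and t = π√(a_t³/μ).
So a_t = (μ t²/π²)^(1/3) = (63660 × (28645.2)² / π²)^(1/3) = 17427 km.
Since a_t = (r₁ + r₂)/2, r₂ = 2a_t − r₁ = 2×17427 − 4154 = 30700 km.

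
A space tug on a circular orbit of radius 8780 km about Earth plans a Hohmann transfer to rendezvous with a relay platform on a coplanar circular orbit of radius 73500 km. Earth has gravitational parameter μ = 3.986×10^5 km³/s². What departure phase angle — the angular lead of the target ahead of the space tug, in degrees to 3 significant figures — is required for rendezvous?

Transfer-ellipse semi-major axis a_t = (r₁ + r₂)/2 = (8780 + 73500)/2 = 41140 km.
The half-period of the transfer ellipse is t = π√(a_t³/μ) = 41522 s.
The target's mean motion on its circular orbit is ω₂ = √(μ/r₂³) = 3.1684×10^-5 rad/s.
Angle swept by the target during transfer: ω₂·t = 1.3156 rad = 75.38°.
Arrival is 180° from departure on the ellipse, so φ = 180° − 75.38° = 105°.

φ = 105°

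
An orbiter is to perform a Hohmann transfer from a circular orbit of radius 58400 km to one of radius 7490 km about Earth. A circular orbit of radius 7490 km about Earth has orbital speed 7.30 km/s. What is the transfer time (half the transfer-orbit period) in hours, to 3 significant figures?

t = 8.26 hours

From the circular-orbit relation v² = μ/r at r = 7490 km: μ = v²r = (7.30)² × 7490 = 3.99142×10^5 km³/s².
Semi-major axis of the transfer orbit: a_t = (58400 + 7490)/2 = 32945 km.
By Kepler's third law the transfer-orbit period is T = 2π√(a_t³/μ), so t = T/2 = 29740 s.
Converting: 29740 s ÷ 3600 s/hour = 8.26 hours.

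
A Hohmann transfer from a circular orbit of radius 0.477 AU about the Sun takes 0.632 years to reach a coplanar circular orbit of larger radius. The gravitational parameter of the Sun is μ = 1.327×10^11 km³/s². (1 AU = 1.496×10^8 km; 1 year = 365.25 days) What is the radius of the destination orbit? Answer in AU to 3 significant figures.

In km: r₁ = 0.477 × 1.496×10^8 = 7.13592×10^7 km.
Transfer time t = 0.632 years × 365.25 × 86400 s = 1.99444032×10^7 s, and t = π√(a_t³/μ).
So a_t = (μ t²/π²)^(1/3) = (1.327×10^11 × (1.99444032×10^7)² / π²)^(1/3) = 1.7488×10^8 km.
Since a_t = (r₁ + r₂)/2, r₂ = 2a_t − r₁ = 2×1.7488×10^8 − 7.13592×10^7 = 2.784008×10^8 km.
In AU: r₂ = 2.784008×10^8 / 1.496×10^8 = 1.86 AU.

r₂ = 1.86 AU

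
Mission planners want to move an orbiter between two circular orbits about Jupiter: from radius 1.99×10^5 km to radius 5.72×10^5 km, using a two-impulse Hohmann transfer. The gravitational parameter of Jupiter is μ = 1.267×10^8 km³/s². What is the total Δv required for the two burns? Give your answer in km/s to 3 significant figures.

Transfer-ellipse semi-major axis a_t = (r₁ + r₂)/2 = (1.990×10^5 + 5.720×10^5)/2 = 3.855×10^5 km.
At r₁ the circular-orbit speed is v₁ = √(μ/r₁) = 25.233 km/s.
On the transfer ellipse at r₁, vis-viva gives v_p = √[μ(2/r₁ − 1/a_t)] = 30.736 km/s.
First burn Δv₁ = |v_p − v₁| = 5.503 km/s.
Circular speed at r₂: v₂ = √(μ/r₂) = 14.88 km/s.
Transfer-orbit speed at r₂: v_a = √[μ(2/r₂ − 1/a_t)] = 10.69 km/s.
Second burn Δv₂ = |v₂ − v_a| = 4.190 km/s.
Δv = Δv₁ + Δv₂ = 5.503 + 4.190 = 9.693 km/s.

Δv = 9.69 km/s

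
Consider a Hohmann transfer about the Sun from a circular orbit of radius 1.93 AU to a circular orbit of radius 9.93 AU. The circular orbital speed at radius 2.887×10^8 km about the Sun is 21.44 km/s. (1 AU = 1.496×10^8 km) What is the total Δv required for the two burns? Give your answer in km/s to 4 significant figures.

From the circular-orbit relation v² = μ/r at r = 2.887×10^8 km: μ = v²r = (21.44)² × 2.887×10^8 = 1.32708×10^11 km³/s².
In km: r₁ = 1.93 × 1.496×10^8 = 2.88728×10^8 km; r₂ = 9.93 × 1.496×10^8 = 1.485528×10^9 km.
The Hohmann ellipse has a_t = (r₁ + r₂)/2 = 8.87128×10^8 km.
At r₁ the circular-orbit speed is v₁ = √(μ/r₁) = 21.439 km/s.
On the transfer ellipse at r₁, v² = μ(2/r − 1/a) gives v_p = √[μ(2/r₁ − 1/a_t)] = 27.743 km/s.
First burn Δv₁ = |v_p − v₁| = 6.304 km/s.
At r₂, v₂ = √(μ/r₂) = 9.452 km/s.
Transfer-orbit speed at r₂: v_a = √[μ(2/r₂ − 1/a_t)] = 5.392 km/s.
Second burn Δv₂ = |v₂ − v_a| = 4.060 km/s.
Δv = Δv₁ + Δv₂ = 6.304 + 4.060 = 10.36 km/s.

Δv = 10.36 km/s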